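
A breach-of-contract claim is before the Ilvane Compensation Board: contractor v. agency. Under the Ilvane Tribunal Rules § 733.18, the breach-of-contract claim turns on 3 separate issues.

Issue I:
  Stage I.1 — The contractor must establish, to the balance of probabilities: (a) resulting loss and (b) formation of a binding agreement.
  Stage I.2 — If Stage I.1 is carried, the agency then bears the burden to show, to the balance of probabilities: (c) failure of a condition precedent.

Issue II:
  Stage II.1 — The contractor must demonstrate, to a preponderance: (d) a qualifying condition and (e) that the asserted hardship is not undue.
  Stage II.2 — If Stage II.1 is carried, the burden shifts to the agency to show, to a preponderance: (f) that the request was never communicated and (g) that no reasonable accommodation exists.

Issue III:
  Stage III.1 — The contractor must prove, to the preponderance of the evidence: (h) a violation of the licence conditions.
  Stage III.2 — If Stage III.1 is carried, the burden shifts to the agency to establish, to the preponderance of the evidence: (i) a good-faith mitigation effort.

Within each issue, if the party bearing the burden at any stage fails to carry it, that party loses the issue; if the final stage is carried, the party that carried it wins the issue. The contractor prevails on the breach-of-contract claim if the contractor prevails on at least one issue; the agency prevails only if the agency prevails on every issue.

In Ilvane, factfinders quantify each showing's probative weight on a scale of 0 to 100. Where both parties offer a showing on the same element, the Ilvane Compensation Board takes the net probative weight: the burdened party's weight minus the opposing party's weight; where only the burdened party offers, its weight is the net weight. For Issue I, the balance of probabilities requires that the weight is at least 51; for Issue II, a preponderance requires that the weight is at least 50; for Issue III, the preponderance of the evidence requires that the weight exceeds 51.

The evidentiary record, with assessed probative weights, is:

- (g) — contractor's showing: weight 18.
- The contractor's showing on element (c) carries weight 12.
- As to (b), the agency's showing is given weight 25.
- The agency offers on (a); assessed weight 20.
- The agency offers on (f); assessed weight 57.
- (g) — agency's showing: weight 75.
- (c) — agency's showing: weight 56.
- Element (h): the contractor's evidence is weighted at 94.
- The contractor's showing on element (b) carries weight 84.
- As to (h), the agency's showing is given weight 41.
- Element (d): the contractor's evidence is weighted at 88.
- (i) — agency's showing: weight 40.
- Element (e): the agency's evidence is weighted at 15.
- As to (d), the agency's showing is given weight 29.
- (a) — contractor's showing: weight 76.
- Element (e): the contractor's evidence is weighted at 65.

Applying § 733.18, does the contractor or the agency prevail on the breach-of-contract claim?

— Issue I —
Stage I.1 (contractor, the balance of probabilities, weight is at least 51): (a) net 76−20=56 ≥ 51 — meets; (b) net 84−25=59 ≥ 51 — meets.
  The contractor carries Stage I.1; the agency now bears the burden.
Stage I.2 (agency, the balance of probabilities, weight is at least 51): (c) net 56−12=44 < 51 — fails.
  The agency does not carry Stage I.2.
So the contractor prevails on this issue.
— Issue II —
Stage II.1 — burden on contractor; standard: a preponderance (weight is at least 50).
    (d): 88 − 29 = 59 ≥ 50 [met]
    (e): 65 − 15 = 50 ≥ 50 [met]
  All elements met. The burden passes to the agency.
Stage II.2 — burden on agency; standard: a preponderance (weight is at least 50).
    (f): 57 ≥ 50 [met]
    (g): 75 − 18 = 57 ≥ 50 [met]
  All elements met at the final stage.
With every stage satisfied, the agency prevails on this issue.
— Issue III —
Stage III.1 — burden on contractor; standard: the preponderance of the evidence (weight exceeds 51).
    (h): 94 − 41 = 53 > 51 [met]
  Stage III.1 carried; the burden shifts to the agency.
Stage III.2 — burden on agency; standard: the preponderance of the evidence (weight exceeds 51).
    (i): 40 ≤ 51 [not met]
  The agency does not carry Stage III.2.
So the contractor prevails on this issue.
Per-issue: Issue I → contractor; Issue II → agency; Issue III → contractor. The contractor must prevail on at least one issue; overall, the contractor prevails.

contractor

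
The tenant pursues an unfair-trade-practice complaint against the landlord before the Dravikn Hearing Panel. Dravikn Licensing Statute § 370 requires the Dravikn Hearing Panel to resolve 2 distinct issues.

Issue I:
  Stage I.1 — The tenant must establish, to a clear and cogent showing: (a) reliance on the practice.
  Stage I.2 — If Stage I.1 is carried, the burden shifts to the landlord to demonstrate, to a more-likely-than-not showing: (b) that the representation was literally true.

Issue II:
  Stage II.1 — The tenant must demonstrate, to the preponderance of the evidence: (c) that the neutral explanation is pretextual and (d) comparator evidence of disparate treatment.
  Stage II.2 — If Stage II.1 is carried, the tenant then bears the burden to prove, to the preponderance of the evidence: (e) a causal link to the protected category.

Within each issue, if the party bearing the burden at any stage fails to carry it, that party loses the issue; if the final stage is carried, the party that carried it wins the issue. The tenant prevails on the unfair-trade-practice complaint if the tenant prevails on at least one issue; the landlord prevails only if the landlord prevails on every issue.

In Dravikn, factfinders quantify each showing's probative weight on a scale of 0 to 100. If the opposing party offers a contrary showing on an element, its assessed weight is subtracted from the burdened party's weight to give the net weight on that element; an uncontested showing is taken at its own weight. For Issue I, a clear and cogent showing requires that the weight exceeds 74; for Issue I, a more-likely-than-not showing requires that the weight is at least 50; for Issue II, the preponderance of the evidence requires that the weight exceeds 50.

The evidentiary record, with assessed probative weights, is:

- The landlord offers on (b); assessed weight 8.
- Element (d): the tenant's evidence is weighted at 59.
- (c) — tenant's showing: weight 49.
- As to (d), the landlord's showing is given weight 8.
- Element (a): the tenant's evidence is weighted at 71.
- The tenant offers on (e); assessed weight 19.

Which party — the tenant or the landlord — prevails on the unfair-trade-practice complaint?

— Issue I —
Stage I.1 — burden on tenant; standard: a clear and cogent showing (weight exceeds 74).
    (a): 71 ≤ 74 [not met]
  Not every element is met, so the tenant fails to carry Stage I.1.
The landlord prevails on this issue.
— Issue II —
Stage II.1 (tenant, the preponderance of the evidence, weight exceeds 50): (c) 49 ≤ 50 — fails; (d) net 59−8=51 > 50 — meets.
  Not every element is met, so the tenant fails to carry Stage II.1.
The landlord prevails on this issue.
Per-issue: Issue I → landlord; Issue II → landlord. The tenant must prevail on at least one issue; overall, the landlord prevails.

landlord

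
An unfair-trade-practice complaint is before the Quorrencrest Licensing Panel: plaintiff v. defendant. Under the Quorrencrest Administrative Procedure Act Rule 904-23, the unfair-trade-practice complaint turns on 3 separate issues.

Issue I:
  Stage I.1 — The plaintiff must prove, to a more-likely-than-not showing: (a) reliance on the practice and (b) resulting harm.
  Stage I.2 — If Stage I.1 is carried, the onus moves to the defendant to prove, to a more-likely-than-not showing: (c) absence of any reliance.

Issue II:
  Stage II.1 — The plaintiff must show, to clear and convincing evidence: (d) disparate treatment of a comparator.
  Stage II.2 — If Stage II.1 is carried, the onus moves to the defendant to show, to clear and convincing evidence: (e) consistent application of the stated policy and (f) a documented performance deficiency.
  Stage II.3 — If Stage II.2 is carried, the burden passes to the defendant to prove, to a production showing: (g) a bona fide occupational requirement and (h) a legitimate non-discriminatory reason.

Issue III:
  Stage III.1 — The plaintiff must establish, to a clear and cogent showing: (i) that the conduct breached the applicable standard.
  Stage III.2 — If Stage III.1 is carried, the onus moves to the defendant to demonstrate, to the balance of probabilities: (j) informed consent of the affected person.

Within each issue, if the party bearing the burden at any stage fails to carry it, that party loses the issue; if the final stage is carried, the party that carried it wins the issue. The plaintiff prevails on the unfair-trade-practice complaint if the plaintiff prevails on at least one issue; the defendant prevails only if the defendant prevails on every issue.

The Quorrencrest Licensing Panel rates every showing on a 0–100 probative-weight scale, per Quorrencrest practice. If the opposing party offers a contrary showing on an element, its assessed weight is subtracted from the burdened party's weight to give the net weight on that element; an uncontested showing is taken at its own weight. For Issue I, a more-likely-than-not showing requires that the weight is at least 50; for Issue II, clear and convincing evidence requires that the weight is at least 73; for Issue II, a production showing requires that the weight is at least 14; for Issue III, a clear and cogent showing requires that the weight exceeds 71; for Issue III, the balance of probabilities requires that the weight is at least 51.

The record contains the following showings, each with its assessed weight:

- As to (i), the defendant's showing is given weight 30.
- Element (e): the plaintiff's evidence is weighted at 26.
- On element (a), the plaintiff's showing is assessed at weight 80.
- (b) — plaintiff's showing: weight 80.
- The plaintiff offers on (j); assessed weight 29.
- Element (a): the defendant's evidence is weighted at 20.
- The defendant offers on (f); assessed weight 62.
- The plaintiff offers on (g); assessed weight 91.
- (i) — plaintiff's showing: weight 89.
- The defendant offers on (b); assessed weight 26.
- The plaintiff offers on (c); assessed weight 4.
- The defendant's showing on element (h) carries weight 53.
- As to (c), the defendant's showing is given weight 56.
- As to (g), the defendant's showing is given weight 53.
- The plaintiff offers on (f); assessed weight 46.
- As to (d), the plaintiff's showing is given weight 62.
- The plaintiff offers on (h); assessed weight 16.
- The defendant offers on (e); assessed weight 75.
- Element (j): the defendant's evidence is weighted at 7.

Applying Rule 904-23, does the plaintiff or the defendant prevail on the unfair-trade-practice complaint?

defendant

— Issue I —
Stage I.1 — burden on plaintiff; standard: a more-likely-than-not showing (weight is at least 50).
    (a): 80 − 20 = 60 ≥ 50 [met]
    (b): 80 − 26 = 54 ≥ 50 [met]
  All elements met. The burden passes to the defendant.
Stage I.2 — burden on defendant; standard: a more-likely-than-not showing (weight is at least 50).
    (c): 56 − 4 = 52 ≥ 50 [met]
  Stage I.2 carried; the final stage is satisfied.
All stages carried — the defendant prevails on this issue.
— Issue II —
At Stage II.1 the plaintiff must meet clear and convincing evidence (weight is at least 73): on (d) the weight is 62, < 73, so (d) does not meet the standard.
  Not every element is met, so the plaintiff fails to carry Stage II.1.
The analysis ends at Stage II.1; the defendant prevails on this issue.
— Issue III —
Stage III.1 — burden on plaintiff; standard: a clear and cogent showing (weight exceeds 71).
    (i): 89 − 30 = 59 ≤ 71 [not met]
  Not every element is met, so the plaintiff fails to carry Stage III.1.
The analysis ends at Stage III.1; the defendant prevails on this issue.
Per-issue: Issue I → defendant; Issue II → defendant; Issue III → defendant. The plaintiff must prevail on at least one issue; overall, the defendant prevails.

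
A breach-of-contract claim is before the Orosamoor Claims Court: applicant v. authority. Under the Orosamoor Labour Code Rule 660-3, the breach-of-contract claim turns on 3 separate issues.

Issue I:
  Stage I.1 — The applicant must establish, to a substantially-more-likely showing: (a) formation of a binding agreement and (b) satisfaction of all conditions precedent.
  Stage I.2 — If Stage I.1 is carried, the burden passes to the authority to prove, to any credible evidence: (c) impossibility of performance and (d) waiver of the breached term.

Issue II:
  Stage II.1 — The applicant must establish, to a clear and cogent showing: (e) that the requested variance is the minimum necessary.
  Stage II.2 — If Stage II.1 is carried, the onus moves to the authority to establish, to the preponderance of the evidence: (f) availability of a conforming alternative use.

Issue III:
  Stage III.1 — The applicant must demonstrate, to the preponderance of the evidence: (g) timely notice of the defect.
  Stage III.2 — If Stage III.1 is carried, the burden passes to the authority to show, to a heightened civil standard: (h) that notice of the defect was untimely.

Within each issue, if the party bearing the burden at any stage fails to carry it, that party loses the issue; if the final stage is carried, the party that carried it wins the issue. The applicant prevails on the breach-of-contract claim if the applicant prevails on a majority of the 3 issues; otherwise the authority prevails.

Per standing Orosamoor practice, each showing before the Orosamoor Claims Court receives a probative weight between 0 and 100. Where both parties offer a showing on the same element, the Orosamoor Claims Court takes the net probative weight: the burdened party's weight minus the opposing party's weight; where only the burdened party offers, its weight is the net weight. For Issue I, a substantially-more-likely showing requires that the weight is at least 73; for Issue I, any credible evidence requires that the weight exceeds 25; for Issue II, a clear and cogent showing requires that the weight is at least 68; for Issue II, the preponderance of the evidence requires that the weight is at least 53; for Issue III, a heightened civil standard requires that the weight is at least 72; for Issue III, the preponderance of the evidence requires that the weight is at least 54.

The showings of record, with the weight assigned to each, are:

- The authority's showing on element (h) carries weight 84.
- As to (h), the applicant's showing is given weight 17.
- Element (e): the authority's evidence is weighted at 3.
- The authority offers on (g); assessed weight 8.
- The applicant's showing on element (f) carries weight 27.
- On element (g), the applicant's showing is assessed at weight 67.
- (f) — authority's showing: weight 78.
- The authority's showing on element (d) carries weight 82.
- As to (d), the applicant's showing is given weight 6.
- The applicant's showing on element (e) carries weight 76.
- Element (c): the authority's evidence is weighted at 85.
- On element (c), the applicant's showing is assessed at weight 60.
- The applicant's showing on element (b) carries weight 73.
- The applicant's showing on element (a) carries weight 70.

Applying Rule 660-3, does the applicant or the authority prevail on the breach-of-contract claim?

— Issue I —
Stage I.1 — burden on applicant; standard: a substantially-more-likely showing (weight is at least 73).
    (a): 70 < 73 [not met]
    (b): 73 ≥ 73 [met]
  Not every element is met, so the applicant fails to carry Stage I.1.
The analysis ends at Stage I.1; the authority prevails on this issue.
— Issue II —
At Stage II.1 the applicant must meet a clear and cogent showing (weight is at least 68): on (e) the weight is 76 less the opposing 3 gives net 73, which does reach 68, so (e) meets the standard.
  Stage II.1 is satisfied; the onus moves to the authority.
At Stage II.2 the authority must meet the preponderance of the evidence (weight is at least 53): on (f) the weight is 78 less the opposing 27 gives net 51, < 53, so (f) does not meet the standard.
  Stage II.2 not carried; the authority fails its burden.
The analysis ends at Stage II.2; the applicant prevails on this issue.
— Issue III —
At Stage III.1 the applicant must meet the preponderance of the evidence (weight is at least 54): on (g) the weight is 67 less the opposing 8 gives net 59, ≥ 54, so (g) meets the standard.
  Stage III.1 is satisfied; the onus moves to the authority.
At Stage III.2 the authority must meet a heightened civil standard (weight is at least 72): on (h) the weight is 84 less the opposing 17 gives net 67, which does not reach 72, so (h) does not meet the standard.
  Stage III.2 not carried; the authority fails its burden.
The analysis ends at Stage III.2; the applicant prevails on this issue.
Per-issue: Issue I → authority; Issue II → applicant; Issue III → applicant. The applicant must prevail on a majority of issues; overall, the applicant prevails.

applicant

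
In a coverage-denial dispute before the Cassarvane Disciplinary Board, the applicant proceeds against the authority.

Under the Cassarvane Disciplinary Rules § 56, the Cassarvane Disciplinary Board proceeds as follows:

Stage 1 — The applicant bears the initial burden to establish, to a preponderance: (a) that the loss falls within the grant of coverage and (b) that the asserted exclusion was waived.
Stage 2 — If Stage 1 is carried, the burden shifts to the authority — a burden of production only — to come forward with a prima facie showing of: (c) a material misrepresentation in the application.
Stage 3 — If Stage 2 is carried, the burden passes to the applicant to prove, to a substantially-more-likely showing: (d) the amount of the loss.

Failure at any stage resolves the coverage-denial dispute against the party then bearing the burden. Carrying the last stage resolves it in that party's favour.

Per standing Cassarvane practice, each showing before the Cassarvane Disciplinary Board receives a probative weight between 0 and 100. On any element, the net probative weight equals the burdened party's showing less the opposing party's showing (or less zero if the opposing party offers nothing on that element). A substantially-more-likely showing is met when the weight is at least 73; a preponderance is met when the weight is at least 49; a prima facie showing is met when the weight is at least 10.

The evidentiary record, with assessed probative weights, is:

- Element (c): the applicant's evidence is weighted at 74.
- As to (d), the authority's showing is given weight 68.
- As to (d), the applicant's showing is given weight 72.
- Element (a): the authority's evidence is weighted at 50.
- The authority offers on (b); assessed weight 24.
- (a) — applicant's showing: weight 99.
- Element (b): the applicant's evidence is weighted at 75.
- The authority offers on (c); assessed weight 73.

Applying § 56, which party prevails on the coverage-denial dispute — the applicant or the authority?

applicant

Stage 1 (applicant, a preponderance, weight is at least 49): (a) net 99−50=49 ≥ 49 — meets; (b) net 75−24=51 ≥ 49 — meets.
  The applicant carries Stage 1; the authority now bears the burden.
Stage 2 (authority, a prima facie showing, weight is at least 10): (c) net 73−74=-1 < 10 — fails.
  Not every element is met, so the authority fails to carry Stage 2.
So the applicant prevails.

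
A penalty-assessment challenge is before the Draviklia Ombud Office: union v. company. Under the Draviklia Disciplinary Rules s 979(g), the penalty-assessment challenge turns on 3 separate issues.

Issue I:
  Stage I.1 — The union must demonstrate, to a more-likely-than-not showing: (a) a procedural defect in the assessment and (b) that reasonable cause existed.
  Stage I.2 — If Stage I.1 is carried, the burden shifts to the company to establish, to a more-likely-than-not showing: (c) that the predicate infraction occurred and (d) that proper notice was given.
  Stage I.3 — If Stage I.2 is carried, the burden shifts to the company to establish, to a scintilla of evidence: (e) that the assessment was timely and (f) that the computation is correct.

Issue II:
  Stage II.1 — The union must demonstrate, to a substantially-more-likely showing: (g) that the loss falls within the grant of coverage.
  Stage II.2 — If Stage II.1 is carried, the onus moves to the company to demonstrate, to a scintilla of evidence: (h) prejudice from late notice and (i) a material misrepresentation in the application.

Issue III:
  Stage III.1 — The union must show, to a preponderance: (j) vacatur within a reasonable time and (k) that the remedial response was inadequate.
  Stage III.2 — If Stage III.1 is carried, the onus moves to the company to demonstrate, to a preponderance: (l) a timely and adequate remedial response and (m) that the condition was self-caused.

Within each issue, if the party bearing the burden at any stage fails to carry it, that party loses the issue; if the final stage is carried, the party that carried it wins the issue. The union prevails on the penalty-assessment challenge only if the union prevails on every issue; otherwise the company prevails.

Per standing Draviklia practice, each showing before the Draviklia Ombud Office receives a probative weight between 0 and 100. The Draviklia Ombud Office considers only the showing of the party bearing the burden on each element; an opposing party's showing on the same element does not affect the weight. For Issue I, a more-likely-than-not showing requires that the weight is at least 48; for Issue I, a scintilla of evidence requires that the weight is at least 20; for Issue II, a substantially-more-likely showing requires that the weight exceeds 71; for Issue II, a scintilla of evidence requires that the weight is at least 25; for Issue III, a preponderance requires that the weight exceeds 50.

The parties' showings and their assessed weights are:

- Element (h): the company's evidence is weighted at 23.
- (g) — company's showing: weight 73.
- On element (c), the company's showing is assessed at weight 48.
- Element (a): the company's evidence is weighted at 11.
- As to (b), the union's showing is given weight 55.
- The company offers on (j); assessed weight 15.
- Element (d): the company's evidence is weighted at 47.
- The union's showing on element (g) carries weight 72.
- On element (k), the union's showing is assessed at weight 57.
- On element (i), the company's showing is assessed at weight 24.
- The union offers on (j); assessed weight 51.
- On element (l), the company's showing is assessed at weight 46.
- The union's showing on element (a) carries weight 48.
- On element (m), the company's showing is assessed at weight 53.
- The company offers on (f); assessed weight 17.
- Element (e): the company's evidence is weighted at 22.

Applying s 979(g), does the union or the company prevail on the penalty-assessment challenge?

— Issue I —
At Stage I.1 the union must meet a more-likely-than-not showing (weight is at least 48): on (a) the weight is 48 (the company's 11 is given no effect), which does reach 48, so (a) meets the standard; on (b) the weight is 55, ≥ 48, so (b) meets the standard.
  The union carries Stage I.1; the company now bears the burden.
At Stage I.2 the company must meet a more-likely-than-not showing (weight is at least 48): on (c) the weight is 48, ≥ 48, so (c) meets the standard; on (d) the weight is 47, which does not reach 48, so (d) does not meet the standard.
  The company does not carry Stage I.2.
The union prevails on this issue.
— Issue II —
Stage II.1 (union, a substantially-more-likely showing, weight exceeds 71): (g) 72 (company's 73 disregarded) > 71 — meets.
  Stage II.1 is satisfied; the onus moves to the company.
Stage II.2 (company, a scintilla of evidence, weight is at least 25): (h) 23 < 25 — fails; (i) 24 < 25 — fails.
  The company does not carry Stage II.2.
So the union prevails on this issue.
— Issue III —
Stage III.1 (union, a preponderance, weight exceeds 50): (j) 51 (company's 15 disregarded) > 50 — meets; (k) 57 > 50 — meets.
  The union carries Stage III.1; the company now bears the burden.
Stage III.2 (company, a preponderance, weight exceeds 50): (l) 46 ≤ 50 — fails; (m) 53 > 50 — meets.
  The company does not carry Stage III.2.
The union prevails on this issue.
Per-issue: Issue I → union; Issue II → union; Issue III → union. The union must prevail on every issue; overall, the union prevails.

union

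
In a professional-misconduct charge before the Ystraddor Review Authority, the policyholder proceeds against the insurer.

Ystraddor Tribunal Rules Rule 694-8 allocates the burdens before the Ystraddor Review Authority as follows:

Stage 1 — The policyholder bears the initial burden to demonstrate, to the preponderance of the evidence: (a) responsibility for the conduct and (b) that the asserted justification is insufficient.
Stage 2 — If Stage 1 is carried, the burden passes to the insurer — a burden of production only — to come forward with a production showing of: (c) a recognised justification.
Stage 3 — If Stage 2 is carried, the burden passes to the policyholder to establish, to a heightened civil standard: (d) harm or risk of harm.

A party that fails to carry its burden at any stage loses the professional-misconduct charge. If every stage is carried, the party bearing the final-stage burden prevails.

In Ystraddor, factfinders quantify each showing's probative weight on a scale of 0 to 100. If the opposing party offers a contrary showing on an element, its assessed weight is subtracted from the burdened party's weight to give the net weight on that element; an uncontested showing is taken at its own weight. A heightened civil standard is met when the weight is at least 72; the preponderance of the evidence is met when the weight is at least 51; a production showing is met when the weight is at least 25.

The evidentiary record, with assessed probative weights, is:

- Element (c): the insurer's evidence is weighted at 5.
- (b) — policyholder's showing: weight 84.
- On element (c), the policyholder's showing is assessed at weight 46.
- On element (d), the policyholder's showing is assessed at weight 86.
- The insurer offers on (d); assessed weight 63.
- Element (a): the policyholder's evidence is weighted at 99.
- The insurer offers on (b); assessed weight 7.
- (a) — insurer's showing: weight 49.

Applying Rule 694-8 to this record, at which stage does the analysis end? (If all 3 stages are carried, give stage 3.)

Stage 1 — burden on policyholder; standard: the preponderance of the evidence (weight is at least 51).
    (a): 99 − 49 = 50 < 51 [not met]
    (b): 84 − 7 = 77 ≥ 51 [met]
  The policyholder does not carry Stage 1.
So the insurer prevails.

stage 1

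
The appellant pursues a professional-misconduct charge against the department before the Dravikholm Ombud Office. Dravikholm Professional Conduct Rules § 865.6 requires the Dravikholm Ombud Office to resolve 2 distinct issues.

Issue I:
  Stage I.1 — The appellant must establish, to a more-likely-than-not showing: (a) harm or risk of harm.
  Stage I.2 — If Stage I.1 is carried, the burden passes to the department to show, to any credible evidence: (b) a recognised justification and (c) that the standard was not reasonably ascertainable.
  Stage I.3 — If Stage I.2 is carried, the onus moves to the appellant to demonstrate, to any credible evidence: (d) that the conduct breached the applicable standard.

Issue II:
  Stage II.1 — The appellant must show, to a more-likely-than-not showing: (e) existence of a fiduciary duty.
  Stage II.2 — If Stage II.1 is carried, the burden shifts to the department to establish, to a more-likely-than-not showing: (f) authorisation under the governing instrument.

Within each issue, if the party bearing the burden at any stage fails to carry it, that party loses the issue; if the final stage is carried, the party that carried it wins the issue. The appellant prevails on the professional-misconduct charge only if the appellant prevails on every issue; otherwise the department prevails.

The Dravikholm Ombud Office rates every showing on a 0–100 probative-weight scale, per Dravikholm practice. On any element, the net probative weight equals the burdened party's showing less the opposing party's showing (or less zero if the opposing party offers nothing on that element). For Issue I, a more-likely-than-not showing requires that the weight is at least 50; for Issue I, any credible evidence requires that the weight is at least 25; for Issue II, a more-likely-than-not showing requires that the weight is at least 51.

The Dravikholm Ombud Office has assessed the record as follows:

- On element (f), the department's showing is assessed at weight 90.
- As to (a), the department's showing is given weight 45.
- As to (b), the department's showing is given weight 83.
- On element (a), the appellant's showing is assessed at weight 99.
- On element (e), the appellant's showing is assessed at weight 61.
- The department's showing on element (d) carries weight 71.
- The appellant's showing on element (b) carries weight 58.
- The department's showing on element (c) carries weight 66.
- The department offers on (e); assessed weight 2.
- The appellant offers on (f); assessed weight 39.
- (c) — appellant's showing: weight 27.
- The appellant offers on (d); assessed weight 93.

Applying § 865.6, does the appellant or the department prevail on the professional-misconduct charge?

— Issue I —
Stage I.1 (appellant, a more-likely-than-not showing, weight is at least 50): (a) net 99−45=54 ≥ 50 — meets.
  All elements met. The burden passes to the department.
Stage I.2 (department, any credible evidence, weight is at least 25): (b) net 83−58=25 ≥ 25 — meets; (c) net 66−27=39 ≥ 25 — meets.
  The department carries Stage I.2; the appellant now bears the burden.
Stage I.3 (appellant, any credible evidence, weight is at least 25): (d) net 93−71=22 < 25 — fails.
  Stage I.3 not carried; the appellant fails its burden.
The analysis ends at Stage I.3; the department prevails on this issue.
— Issue II —
Stage II.1 (appellant, a more-likely-than-not showing, weight is at least 51): (e) net 61−2=59 ≥ 51 — meets.
  The appellant carries Stage II.1; the department now bears the burden.
Stage II.2 (department, a more-likely-than-not showing, weight is at least 51): (f) net 90−39=51 ≥ 51 — meets.
  The department carries the last stage.
All stages carried — the department prevails on this issue.
Per-issue: Issue I → department; Issue II → department. The appellant must prevail on every issue; overall, the department prevails.

department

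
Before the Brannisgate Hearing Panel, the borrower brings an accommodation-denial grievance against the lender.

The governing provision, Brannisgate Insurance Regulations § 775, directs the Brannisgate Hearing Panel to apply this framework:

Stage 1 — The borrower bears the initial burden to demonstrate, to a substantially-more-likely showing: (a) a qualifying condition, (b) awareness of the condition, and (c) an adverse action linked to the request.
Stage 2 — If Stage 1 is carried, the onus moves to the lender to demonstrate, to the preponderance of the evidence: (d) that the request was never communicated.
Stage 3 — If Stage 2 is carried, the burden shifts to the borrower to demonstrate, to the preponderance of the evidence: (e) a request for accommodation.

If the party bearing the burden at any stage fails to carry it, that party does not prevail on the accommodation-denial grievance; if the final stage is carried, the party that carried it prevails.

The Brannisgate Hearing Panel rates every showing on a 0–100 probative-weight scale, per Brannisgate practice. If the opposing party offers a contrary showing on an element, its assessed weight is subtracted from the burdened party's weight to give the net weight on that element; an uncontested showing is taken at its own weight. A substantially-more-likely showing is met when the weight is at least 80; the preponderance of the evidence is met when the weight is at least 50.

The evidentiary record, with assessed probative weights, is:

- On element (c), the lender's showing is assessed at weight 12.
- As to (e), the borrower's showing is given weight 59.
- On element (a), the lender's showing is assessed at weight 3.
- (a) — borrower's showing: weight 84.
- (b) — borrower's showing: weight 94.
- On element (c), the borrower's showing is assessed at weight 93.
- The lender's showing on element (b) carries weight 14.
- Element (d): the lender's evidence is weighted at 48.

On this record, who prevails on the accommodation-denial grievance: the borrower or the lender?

borrower

Stage 1 (borrower, a substantially-more-likely showing, weight is at least 80): (a) net 84−3=81 ≥ 80 — meets; (b) net 94−14=80 ≥ 80 — meets; (c) net 93−12=81 ≥ 80 — meets.
  Stage 1 is satisfied; the onus moves to the lender.
Stage 2 (lender, the preponderance of the evidence, weight is at least 50): (d) 48 < 50 — fails.
  Stage 2 not carried; the lender fails its burden.
The analysis ends at Stage 2; the borrower prevails.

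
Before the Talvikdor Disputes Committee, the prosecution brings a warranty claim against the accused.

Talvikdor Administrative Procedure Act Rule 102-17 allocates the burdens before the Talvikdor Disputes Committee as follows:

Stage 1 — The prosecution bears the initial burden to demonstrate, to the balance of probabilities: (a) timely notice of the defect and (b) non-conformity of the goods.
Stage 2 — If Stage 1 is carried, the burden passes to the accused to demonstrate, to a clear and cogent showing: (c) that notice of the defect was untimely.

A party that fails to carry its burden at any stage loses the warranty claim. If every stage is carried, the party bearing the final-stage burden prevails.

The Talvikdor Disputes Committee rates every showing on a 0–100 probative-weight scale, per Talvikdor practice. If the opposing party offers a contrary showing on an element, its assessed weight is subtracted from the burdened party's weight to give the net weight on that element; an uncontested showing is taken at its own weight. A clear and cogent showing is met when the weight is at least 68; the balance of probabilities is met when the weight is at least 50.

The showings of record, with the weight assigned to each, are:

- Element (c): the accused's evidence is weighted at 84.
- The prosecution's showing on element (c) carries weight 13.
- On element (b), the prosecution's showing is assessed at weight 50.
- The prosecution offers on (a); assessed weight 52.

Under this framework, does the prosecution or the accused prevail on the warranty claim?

At Stage 1 the prosecution must meet the balance of probabilities (weight is at least 50): on (a) the weight is 52, which does reach 50, so (a) meets the standard; on (b) the weight is 50, which does reach 50, so (b) meets the standard.
  Stage 1 is satisfied; the onus moves to the accused.
At Stage 2 the accused must meet a clear and cogent showing (weight is at least 68): on (c) the weight is 84 less the opposing 13 gives net 71, ≥ 68, so (c) meets the standard.
  Stage 2 carried; the final stage is satisfied.
With every stage satisfied, the accused prevails.

accused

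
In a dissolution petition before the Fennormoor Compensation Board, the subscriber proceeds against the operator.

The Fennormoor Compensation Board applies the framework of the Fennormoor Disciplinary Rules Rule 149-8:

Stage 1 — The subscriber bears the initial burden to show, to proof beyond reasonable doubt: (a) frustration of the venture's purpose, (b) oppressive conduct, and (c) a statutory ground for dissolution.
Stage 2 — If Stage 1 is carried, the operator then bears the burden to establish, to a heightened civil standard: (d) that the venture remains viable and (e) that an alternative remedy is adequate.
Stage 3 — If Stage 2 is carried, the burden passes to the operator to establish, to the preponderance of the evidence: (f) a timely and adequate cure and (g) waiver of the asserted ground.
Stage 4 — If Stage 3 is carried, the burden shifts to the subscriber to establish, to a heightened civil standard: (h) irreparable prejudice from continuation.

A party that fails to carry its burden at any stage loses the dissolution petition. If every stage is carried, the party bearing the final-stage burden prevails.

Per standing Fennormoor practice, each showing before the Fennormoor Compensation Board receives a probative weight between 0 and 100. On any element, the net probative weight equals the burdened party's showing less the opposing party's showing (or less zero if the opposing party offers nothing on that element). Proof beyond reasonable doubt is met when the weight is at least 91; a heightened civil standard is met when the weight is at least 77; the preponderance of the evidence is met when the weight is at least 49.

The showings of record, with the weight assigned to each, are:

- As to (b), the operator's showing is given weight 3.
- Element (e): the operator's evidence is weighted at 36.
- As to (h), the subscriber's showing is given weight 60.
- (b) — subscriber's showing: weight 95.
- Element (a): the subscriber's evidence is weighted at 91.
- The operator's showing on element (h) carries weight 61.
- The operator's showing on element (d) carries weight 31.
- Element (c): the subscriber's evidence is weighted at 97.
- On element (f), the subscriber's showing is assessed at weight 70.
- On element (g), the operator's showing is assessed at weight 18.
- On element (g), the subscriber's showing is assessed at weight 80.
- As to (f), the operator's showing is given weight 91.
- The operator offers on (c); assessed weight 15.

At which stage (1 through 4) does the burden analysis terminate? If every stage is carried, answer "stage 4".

Stage 1 — burden on subscriber; standard: proof beyond reasonable doubt (weight is at least 91).
    (a): 91 ≥ 91 [met]
    (b): 95 − 3 = 92 ≥ 91 [met]
    (c): 97 − 15 = 82 < 91 [not met]
  Not every element is met, so the subscriber fails to carry Stage 1.
The operator prevails.

stage 1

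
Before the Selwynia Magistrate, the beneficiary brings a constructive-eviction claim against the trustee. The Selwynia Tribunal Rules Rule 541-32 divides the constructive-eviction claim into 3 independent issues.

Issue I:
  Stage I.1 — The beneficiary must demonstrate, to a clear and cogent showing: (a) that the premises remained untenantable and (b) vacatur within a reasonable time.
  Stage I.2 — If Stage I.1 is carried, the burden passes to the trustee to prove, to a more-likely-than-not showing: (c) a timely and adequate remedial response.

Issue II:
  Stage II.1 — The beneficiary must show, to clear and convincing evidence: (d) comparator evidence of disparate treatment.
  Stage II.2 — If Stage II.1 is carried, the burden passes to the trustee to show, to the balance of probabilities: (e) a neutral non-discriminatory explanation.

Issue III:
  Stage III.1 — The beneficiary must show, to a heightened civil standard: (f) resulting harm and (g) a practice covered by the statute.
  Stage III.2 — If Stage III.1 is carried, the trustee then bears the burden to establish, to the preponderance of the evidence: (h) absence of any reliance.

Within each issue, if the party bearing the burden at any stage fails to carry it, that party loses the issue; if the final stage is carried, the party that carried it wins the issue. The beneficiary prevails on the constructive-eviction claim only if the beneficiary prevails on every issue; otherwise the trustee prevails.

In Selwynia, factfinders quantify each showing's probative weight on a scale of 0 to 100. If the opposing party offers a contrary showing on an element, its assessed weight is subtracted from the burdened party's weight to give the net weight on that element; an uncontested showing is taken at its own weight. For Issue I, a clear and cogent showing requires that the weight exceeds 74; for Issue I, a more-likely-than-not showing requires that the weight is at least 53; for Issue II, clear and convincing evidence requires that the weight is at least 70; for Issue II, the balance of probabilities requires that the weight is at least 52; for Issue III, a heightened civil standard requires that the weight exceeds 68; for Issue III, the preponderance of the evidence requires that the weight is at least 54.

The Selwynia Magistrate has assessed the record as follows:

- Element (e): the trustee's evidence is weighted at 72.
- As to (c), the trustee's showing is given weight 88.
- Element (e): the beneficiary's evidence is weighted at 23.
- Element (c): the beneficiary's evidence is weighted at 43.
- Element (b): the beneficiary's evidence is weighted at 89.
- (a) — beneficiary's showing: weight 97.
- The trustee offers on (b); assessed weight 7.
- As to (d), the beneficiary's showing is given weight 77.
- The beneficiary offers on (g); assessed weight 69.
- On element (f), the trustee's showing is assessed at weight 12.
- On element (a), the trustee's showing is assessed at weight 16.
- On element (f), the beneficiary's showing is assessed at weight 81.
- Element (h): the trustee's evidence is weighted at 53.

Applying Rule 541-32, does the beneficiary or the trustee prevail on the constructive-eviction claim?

— Issue I —
At Stage I.1 the beneficiary must meet a clear and cogent showing (weight exceeds 74): on (a) the weight is 97 less the opposing 16 gives net 81, which does exceed 74, so (a) meets the standard; on (b) the weight is 89 less the opposing 7 gives net 82, > 74, so (b) meets the standard.
  The beneficiary carries Stage I.1; the trustee now bears the burden.
At Stage I.2 the trustee must meet a more-likely-than-not showing (weight is at least 53): on (c) the weight is 88 less the opposing 43 gives net 45, < 53, so (c) does not meet the standard.
  Not every element is met, so the trustee fails to carry Stage I.2.
The beneficiary prevails on this issue.
— Issue II —
Stage II.1 (beneficiary, clear and convincing evidence, weight is at least 70): (d) 77 ≥ 70 — meets.
  Stage II.1 is satisfied; the onus moves to the trustee.
Stage II.2 (trustee, the balance of probabilities, weight is at least 52): (e) net 72−23=49 < 52 — fails.
  The trustee does not carry Stage II.2.
The analysis ends at Stage II.2; the beneficiary prevails on this issue.
— Issue III —
At Stage III.1 the beneficiary must meet a heightened civil standard (weight exceeds 68): on (f) the weight is 81 less the opposing 12 gives net 69, which does exceed 68, so (f) meets the standard; on (g) the weight is 69, which does exceed 68, so (g) meets the standard.
  Stage III.1 carried; the burden shifts to the trustee.
At Stage III.2 the trustee must meet the preponderance of the evidence (weight is at least 54): on (h) the weight is 53, which does not reach 54, so (h) does not meet the standard.
  Stage III.2 not carried; the trustee fails its burden.
The analysis ends at Stage III.2; the beneficiary prevails on this issue.
Per-issue: Issue I → beneficiary; Issue II → beneficiary; Issue III → beneficiary. The beneficiary must prevail on every issue; overall, the beneficiary prevails.

beneficiary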